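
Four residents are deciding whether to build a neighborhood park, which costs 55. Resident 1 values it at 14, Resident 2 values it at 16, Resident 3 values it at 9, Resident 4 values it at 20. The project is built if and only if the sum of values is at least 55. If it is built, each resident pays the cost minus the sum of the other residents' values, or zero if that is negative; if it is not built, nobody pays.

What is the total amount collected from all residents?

43

Total value 59 ≥ cost 55, so it is built.
Resident 1: others sum to 45; max(0, 55 - 45) = 10.
Resident 2: others sum to 43; max(0, 55 - 43) = 12.
Resident 3: others sum to 50; max(0, 55 - 50) = 5.
Resident 4: others sum to 39; max(0, 55 - 39) = 16.
Total collected = 10 + 12 + 5 + 16 = 43.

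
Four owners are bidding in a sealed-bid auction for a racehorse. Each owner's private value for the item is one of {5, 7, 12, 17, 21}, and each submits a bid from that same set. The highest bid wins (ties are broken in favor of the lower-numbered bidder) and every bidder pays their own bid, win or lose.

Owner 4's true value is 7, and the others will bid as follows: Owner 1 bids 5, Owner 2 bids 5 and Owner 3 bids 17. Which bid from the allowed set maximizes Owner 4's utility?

Bid 5: loses but pays 5, utility -5.
Bid 7: loses but pays 7, utility -7.
Bid 12: loses but pays 12, utility -12.
Bid 17: loses but pays 17, utility -17.
Bid 21: wins, pays 21, utility 7 - 21 = -14.
The best choice is 5 with utility -5.

5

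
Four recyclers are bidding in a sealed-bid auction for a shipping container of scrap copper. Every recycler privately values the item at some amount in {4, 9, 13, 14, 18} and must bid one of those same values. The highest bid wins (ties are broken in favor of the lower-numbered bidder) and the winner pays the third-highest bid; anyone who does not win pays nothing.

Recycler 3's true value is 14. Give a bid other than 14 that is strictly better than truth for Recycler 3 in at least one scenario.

18

Suppose Recycler 1 bids 4, Recycler 2 bids 4 and Recycler 4 bids 18.
Bid 14: loses, pays 0, utility 0.
Bid 18: wins, pays 4, utility 14 - 4 = 10.
So bidding 18 beats truth here (10 > 0).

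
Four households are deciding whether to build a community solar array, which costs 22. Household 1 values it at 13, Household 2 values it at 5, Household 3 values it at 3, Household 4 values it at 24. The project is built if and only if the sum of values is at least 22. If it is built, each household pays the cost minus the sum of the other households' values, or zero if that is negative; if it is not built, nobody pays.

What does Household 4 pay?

1

Total value 45 ≥ cost 22, so the project is built.
The other households' values sum to 21.
Cost minus that sum is 22 - 21 = 1.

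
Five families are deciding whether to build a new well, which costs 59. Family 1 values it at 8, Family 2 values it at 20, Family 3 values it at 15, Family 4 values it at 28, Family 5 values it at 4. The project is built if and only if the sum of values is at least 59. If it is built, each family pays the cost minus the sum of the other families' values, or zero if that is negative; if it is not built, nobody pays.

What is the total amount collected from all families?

Total value 75 ≥ cost 59, so it is built.
Family 1: others sum to 67; max(0, 59 - 67) = 0.
Family 2: others sum to 55; max(0, 59 - 55) = 4.
Family 3: others sum to 60; max(0, 59 - 60) = 0.
Family 4: others sum to 47; max(0, 59 - 47) = 12.
Family 5: others sum to 71; max(0, 59 - 71) = 0.
Total collected = 0 + 4 + 0 + 12 + 0 = 16.

16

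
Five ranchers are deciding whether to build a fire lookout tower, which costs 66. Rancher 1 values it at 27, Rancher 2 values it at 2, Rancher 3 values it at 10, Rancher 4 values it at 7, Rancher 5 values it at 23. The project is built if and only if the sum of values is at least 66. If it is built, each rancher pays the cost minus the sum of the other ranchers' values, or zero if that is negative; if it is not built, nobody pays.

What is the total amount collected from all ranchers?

Total value 69 ≥ cost 66, so it is built.
Rancher 1: others sum to 42; max(0, 66 - 42) = 24.
Rancher 2: others sum to 67; max(0, 66 - 67) = 0.
Rancher 3: others sum to 59; max(0, 66 - 59) = 7.
Rancher 4: others sum to 62; max(0, 66 - 62) = 4.
Rancher 5: others sum to 46; max(0, 66 - 46) = 20.
Total collected = 24 + 0 + 7 + 4 + 20 = 55.

55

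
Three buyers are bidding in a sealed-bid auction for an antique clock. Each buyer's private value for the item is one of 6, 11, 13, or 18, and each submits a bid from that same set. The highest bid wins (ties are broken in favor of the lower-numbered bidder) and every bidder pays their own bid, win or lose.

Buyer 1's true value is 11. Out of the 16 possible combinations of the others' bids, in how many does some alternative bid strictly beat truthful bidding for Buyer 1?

Others bid (6, 6): truth gives 0; bid 6 gives 5 > 0. Violating.
Others bid (6, 13): truth gives -11; bid 13 gives -2 > -11. Violating.
Others bid (6, 18): truth gives -11; bid 6 gives -6 > -11. Violating.
Others bid (11, 13): truth gives -11; bid 13 gives -2 > -11. Violating.
Others bid (6, 11): truth gives 0; no alternative beats it.
Others bid (11, 6): truth gives 0; no alternative beats it.
(Checking all 16 profiles: 13 have a profitable deviation, 3 do not.)

13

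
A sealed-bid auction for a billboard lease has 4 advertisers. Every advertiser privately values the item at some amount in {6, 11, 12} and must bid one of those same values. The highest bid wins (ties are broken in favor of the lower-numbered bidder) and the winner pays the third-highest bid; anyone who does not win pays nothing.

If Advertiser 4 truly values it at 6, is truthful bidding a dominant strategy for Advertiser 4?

Yes

Check each profile of the others' bids and compare truth against every alternative bid.
Others bid (6, 6, 6): truth gives 0, best alternative gives 0.
Others bid (6, 6, 11): truth gives 0, best alternative gives 0.
Others bid (6, 6, 12): truth gives 0, best alternative gives 0.
Others bid (6, 11, 6): truth gives 0, best alternative gives 0.
Others bid (6, 11, 11): truth gives 0, best alternative gives 0.
Others bid (6, 11, 12): truth gives 0, best alternative gives 0.
(Remaining 21 profiles checked similarly; truth is weakly best in each.)
In every case the truthful bid is at least as good as any alternative, so it is a dominant strategy.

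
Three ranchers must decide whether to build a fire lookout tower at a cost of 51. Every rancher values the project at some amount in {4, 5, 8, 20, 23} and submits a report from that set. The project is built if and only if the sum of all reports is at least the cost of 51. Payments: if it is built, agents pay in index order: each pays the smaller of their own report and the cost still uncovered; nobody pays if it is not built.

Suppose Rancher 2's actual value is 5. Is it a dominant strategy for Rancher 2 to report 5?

Check each profile of the others' reports and compare truth against every alternative report.
Others report (4, 4): truth gives 0, best alternative gives 0.
Others report (4, 5): truth gives 0, best alternative gives 0.
Others report (4, 8): truth gives 0, best alternative gives 0.
Others report (4, 20): truth gives 0, best alternative gives 0.
Others report (4, 23): truth gives 0, best alternative gives 0.
Others report (5, 4): truth gives 0, best alternative gives 0.
(Remaining 19 profiles checked similarly; truth is weakly best in each.)
In every case the truthful report is at least as good as any alternative, so it is a dominant strategy.

Yes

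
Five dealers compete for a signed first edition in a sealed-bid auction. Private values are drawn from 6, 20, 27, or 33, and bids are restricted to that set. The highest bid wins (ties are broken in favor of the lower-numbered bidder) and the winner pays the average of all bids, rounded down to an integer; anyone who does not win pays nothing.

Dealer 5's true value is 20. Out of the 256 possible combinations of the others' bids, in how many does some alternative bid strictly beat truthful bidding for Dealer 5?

Others bid (6, 6, 6, 20): truth gives 0; bid 27 gives 7 > 0. Violating.
Others bid (6, 6, 6, 27): truth gives 0; bid 33 gives 5 > 0. Violating.
Others bid (6, 6, 20, 6): truth gives 0; bid 27 gives 7 > 0. Violating.
Others bid (6, 6, 20, 20): truth gives 0; bid 27 gives 5 > 0. Violating.
Others bid (6, 6, 6, 6): truth gives 12; no alternative beats it.
Others bid (6, 6, 6, 33): truth gives 0; no alternative beats it.
(Checking all 256 profiles: 36 have a profitable deviation, 220 do not.)

36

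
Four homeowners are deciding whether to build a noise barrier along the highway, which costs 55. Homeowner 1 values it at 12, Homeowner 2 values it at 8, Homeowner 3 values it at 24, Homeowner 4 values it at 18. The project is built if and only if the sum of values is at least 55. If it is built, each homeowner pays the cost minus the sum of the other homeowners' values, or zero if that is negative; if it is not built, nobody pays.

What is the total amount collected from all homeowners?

Total value 62 ≥ cost 55, so it is built.
Homeowner 1: others sum to 50; max(0, 55 - 50) = 5.
Homeowner 2: others sum to 54; max(0, 55 - 54) = 1.
Homeowner 3: others sum to 38; max(0, 55 - 38) = 17.
Homeowner 4: others sum to 44; max(0, 55 - 44) = 11.
Total collected = 5 + 1 + 17 + 11 = 34.

34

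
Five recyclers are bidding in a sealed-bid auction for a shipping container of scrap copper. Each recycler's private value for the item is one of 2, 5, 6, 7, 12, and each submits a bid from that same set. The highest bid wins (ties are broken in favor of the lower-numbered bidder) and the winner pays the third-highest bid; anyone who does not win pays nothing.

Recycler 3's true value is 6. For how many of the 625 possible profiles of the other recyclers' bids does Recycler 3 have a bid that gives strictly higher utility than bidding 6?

Others bid (2, 2, 2, 7): truth gives 0; bid 7 gives 4 > 0. Violating.
Others bid (2, 2, 2, 12): truth gives 0; bid 12 gives 4 > 0. Violating.
Others bid (2, 2, 5, 7): truth gives 0; bid 7 gives 1 > 0. Violating.
Others bid (2, 2, 5, 12): truth gives 0; bid 12 gives 1 > 0. Violating.
Others bid (2, 2, 2, 2): truth gives 4; no alternative beats it.
Others bid (2, 2, 2, 5): truth gives 4; no alternative beats it.
(Checking all 625 profiles: 64 have a profitable deviation, 561 do not.)

64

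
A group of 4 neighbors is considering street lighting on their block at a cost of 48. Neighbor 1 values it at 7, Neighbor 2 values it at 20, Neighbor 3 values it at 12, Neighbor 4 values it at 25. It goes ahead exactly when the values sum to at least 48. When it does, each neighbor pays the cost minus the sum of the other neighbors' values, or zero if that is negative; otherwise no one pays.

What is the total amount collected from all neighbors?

13

Total value 64 ≥ cost 48, so it is built.
Neighbor 1: others sum to 57; max(0, 48 - 57) = 0.
Neighbor 2: others sum to 44; max(0, 48 - 44) = 4.
Neighbor 3: others sum to 52; max(0, 48 - 52) = 0.
Neighbor 4: others sum to 39; max(0, 48 - 39) = 9.
Total collected = 0 + 4 + 0 + 9 = 13.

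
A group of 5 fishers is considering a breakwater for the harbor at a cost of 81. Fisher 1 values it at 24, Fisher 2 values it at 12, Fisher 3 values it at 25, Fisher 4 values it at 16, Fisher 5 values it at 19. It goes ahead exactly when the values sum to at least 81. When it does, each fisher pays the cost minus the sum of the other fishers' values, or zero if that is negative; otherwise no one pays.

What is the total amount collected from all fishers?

24

Total value 96 ≥ cost 81, so it is built.
Fisher 1: others sum to 72; max(0, 81 - 72) = 9.
Fisher 2: others sum to 84; max(0, 81 - 84) = 0.
Fisher 3: others sum to 71; max(0, 81 - 71) = 10.
Fisher 4: others sum to 80; max(0, 81 - 80) = 1.
Fisher 5: others sum to 77; max(0, 81 - 77) = 4.
Total collected = 9 + 0 + 10 + 1 + 4 = 24.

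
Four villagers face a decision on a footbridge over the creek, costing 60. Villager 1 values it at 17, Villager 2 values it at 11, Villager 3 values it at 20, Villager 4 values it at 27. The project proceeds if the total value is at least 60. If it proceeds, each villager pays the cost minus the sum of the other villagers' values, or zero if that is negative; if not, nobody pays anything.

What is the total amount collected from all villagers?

Total value 75 ≥ cost 60, so it is built.
Villager 1: others sum to 58; max(0, 60 - 58) = 2.
Villager 2: others sum to 64; max(0, 60 - 64) = 0.
Villager 3: others sum to 55; max(0, 60 - 55) = 5.
Villager 4: others sum to 48; max(0, 60 - 48) = 12.
Total collected = 2 + 0 + 5 + 12 = 19.

19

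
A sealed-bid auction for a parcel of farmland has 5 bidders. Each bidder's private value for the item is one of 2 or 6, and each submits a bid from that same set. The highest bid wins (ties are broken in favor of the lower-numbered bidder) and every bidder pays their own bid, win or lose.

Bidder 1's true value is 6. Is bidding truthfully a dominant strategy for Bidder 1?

Consider the case where Bidder 2 bids 2, Bidder 3 bids 2, Bidder 4 bids 2 and Bidder 5 bids 2.
Truthful bid 6: wins, pays 6, utility 6 - 6 = 0.
Bid 2 instead: wins, pays 2, utility 6 - 2 = 4.
Since 4 > 0, bidding 2 is strictly better here, so truthful bidding is not dominant.

No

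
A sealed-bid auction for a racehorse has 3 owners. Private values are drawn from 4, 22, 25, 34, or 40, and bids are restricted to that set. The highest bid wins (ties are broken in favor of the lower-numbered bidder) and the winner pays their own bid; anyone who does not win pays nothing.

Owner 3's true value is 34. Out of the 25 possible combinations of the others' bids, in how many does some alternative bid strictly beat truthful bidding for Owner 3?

Others bid (4, 4): truth gives 0; bid 22 gives 12 > 0. Violating.
Others bid (4, 22): truth gives 0; bid 25 gives 9 > 0. Violating.
Others bid (22, 4): truth gives 0; bid 25 gives 9 > 0. Violating.
Others bid (22, 22): truth gives 0; bid 25 gives 9 > 0. Violating.
Others bid (4, 25): truth gives 0; no alternative beats it.
Others bid (4, 34): truth gives 0; no alternative beats it.
(Checking all 25 profiles: 4 have a profitable deviation, 21 do not.)

4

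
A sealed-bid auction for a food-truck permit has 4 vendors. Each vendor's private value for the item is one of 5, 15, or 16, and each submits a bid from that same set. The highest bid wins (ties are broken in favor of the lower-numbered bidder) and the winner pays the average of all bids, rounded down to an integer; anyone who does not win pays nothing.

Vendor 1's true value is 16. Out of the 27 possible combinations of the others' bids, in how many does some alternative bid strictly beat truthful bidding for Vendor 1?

1

Others bid (5, 5, 5): truth gives 9; bid 5 gives 11 > 9. Violating.
Others bid (5, 5, 15): truth gives 6; no alternative beats it.
Others bid (5, 5, 16): truth gives 6; no alternative beats it.
(Checking all 27 profiles: 1 has a profitable deviation, 26 do not.)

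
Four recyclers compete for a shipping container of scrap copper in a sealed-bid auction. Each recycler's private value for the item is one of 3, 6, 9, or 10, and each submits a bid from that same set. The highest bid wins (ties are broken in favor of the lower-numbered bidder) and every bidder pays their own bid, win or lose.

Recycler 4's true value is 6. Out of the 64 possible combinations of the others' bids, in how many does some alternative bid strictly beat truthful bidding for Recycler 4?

63

Others bid (3, 3, 6): truth gives -6; bid 3 gives -3 > -6. Violating.
Others bid (3, 3, 9): truth gives -6; bid 3 gives -3 > -6. Violating.
Others bid (3, 3, 10): truth gives -6; bid 3 gives -3 > -6. Violating.
Others bid (3, 6, 3): truth gives -6; bid 3 gives -3 > -6. Violating.
Others bid (3, 3, 3): truth gives 0; no alternative beats it.
(Checking all 64 profiles: 63 have a profitable deviation, 1 does not.)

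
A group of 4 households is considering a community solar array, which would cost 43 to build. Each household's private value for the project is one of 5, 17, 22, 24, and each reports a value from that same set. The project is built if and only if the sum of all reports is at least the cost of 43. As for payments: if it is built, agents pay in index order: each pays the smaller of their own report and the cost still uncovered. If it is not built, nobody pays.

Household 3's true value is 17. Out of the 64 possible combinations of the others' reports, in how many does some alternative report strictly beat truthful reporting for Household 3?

22

Others report (5, 17, 17): truth gives 0; report 5 gives 12 > 0. Violating.
Others report (5, 17, 22): truth gives 0; report 5 gives 12 > 0. Violating.
Others report (5, 17, 24): truth gives 0; report 5 gives 12 > 0. Violating.
Others report (5, 22, 17): truth gives 1; report 5 gives 12 > 1. Violating.
Others report (5, 5, 5): truth gives 0; no alternative beats it.
Others report (5, 5, 17): truth gives 0; no alternative beats it.
(Checking all 64 profiles: 22 have a profitable deviation, 42 do not.)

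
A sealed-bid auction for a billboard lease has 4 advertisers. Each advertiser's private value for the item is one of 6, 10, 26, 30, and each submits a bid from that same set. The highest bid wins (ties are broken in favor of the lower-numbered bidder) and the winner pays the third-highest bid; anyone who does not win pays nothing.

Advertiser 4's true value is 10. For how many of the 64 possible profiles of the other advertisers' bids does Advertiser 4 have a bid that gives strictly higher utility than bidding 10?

Others bid (6, 6, 10): truth gives 0; bid 26 gives 4 > 0. Violating.
Others bid (6, 6, 26): truth gives 0; bid 30 gives 4 > 0. Violating.
Others bid (6, 10, 6): truth gives 0; bid 26 gives 4 > 0. Violating.
Others bid (6, 26, 6): truth gives 0; bid 30 gives 4 > 0. Violating.
Others bid (6, 6, 6): truth gives 4; no alternative beats it.
Others bid (6, 6, 30): truth gives 0; no alternative beats it.
(Checking all 64 profiles: 6 have a profitable deviation, 58 do not.)

6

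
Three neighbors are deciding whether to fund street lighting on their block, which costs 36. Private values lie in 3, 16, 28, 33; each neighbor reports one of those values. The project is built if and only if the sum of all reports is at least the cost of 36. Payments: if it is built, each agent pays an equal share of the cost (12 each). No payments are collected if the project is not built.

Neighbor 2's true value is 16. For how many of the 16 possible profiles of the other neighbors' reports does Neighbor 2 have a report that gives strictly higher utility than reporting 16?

3

Others report (3, 3): truth gives 0; report 33 gives 4 > 0. Violating.
Others report (3, 16): truth gives 0; report 28 gives 4 > 0. Violating.
Others report (16, 3): truth gives 0; report 28 gives 4 > 0. Violating.
Others report (3, 28): truth gives 4; no alternative beats it.
Others report (3, 33): truth gives 4; no alternative beats it.
(Checking all 16 profiles: 3 have a profitable deviation, 13 do not.)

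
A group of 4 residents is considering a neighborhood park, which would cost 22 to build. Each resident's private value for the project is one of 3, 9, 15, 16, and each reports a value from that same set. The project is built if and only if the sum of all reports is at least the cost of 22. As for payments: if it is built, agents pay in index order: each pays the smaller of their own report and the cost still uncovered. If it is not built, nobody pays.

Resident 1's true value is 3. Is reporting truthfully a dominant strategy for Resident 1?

Check each profile of the others' reports and compare truth against every alternative report.
Others report (3, 3, 9): truth gives 0, best alternative gives -6.
Others report (3, 3, 15): truth gives 0, best alternative gives -6.
Others report (3, 3, 16): truth gives 0, best alternative gives -6.
Others report (3, 9, 3): truth gives 0, best alternative gives -6.
Others report (3, 9, 9): truth gives 0, best alternative gives -6.
Others report (3, 9, 15): truth gives 0, best alternative gives -6.
(Remaining 58 profiles checked similarly; truth is weakly best in each.)
In every case the truthful report is at least as good as any alternative, so it is a dominant strategy.

Yes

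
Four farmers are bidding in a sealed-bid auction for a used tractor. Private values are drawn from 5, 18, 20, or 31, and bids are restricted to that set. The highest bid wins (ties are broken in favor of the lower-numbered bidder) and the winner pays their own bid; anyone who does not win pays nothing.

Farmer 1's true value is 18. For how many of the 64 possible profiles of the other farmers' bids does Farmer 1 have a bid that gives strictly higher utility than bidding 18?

1

Others bid (5, 5, 5): truth gives 0; bid 5 gives 13 > 0. Violating.
Others bid (5, 5, 18): truth gives 0; no alternative beats it.
Others bid (5, 5, 20): truth gives 0; no alternative beats it.
(Checking all 64 profiles: 1 has a profitable deviation, 63 do not.)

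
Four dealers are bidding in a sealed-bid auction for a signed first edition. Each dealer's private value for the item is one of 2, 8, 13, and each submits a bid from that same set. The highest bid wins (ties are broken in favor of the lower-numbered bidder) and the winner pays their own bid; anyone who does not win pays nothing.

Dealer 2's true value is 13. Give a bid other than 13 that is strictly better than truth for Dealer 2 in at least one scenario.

8

Suppose Dealer 1 bids 2, Dealer 3 bids 2 and Dealer 4 bids 2.
Bid 13: wins, pays 13, utility 13 - 13 = 0.
Bid 8: wins, pays 8, utility 13 - 8 = 5.
So bidding 8 beats truth here (5 > 0).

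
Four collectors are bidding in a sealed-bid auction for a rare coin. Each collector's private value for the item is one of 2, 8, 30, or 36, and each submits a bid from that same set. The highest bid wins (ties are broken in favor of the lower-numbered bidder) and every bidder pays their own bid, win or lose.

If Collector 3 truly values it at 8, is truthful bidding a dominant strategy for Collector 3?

Consider the case where Collector 1 bids 2, Collector 2 bids 2 and Collector 4 bids 30.
Truthful bid 8: loses but pays 8, utility -8.
Bid 2 instead: loses but pays 2, utility -2.
Since -2 > -8, bidding 2 is strictly better here, so truthful bidding is not dominant.

No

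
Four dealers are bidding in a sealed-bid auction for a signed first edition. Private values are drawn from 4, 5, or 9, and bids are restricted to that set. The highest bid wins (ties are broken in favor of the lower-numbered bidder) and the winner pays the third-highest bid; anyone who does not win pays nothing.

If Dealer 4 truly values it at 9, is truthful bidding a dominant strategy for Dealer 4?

Yes

Check each profile of the others' bids and compare truth against every alternative bid.
Others bid (4, 4, 5): truth gives 5, best alternative gives 0.
Others bid (4, 5, 4): truth gives 5, best alternative gives 0.
Others bid (5, 4, 4): truth gives 5, best alternative gives 0.
Others bid (4, 5, 5): truth gives 4, best alternative gives 0.
Others bid (5, 4, 5): truth gives 4, best alternative gives 0.
Others bid (5, 5, 4): truth gives 4, best alternative gives 0.
(Remaining 21 profiles checked similarly; truth is weakly best in each.)
In every case the truthful bid is at least as good as any alternative, so it is a dominant strategy.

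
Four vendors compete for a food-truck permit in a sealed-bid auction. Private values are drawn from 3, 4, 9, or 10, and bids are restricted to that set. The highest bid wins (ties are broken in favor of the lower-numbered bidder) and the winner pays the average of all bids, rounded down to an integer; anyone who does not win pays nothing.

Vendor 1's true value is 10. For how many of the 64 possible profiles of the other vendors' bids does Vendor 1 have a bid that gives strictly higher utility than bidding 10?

Others bid (3, 3, 3): truth gives 6; bid 3 gives 7 > 6. Violating.
Others bid (3, 3, 4): truth gives 5; bid 4 gives 7 > 5. Violating.
Others bid (3, 4, 3): truth gives 5; bid 4 gives 7 > 5. Violating.
Others bid (3, 4, 4): truth gives 5; bid 4 gives 7 > 5. Violating.
Others bid (3, 3, 9): truth gives 4; no alternative beats it.
Others bid (3, 3, 10): truth gives 4; no alternative beats it.
(Checking all 64 profiles: 11 have a profitable deviation, 53 do not.)

11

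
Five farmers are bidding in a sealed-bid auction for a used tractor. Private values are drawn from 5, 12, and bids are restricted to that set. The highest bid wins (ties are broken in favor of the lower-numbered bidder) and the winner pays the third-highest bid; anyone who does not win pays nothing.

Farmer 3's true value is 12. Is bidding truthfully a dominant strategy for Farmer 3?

Check each profile of the others' bids and compare truth against every alternative bid.
Others bid (5, 5, 5, 5): truth gives 7, best alternative gives 0.
Others bid (5, 5, 5, 12): truth gives 7, best alternative gives 0.
Others bid (5, 5, 12, 5): truth gives 7, best alternative gives 0.
Others bid (5, 5, 12, 12): truth gives 0, best alternative gives 0.
Others bid (5, 12, 5, 5): truth gives 0, best alternative gives 0.
Others bid (5, 12, 5, 12): truth gives 0, best alternative gives 0.
(Remaining 10 profiles checked similarly; truth is weakly best in each.)
In every case the truthful bid is at least as good as any alternative, so it is a dominant strategy.

Yes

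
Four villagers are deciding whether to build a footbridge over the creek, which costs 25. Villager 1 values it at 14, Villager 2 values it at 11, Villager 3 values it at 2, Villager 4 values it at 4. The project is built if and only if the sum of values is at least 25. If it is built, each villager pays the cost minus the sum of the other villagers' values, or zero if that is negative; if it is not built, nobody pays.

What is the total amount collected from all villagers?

13

Total value 31 ≥ cost 25, so it is built.
Villager 1: others sum to 17; max(0, 25 - 17) = 8.
Villager 2: others sum to 20; max(0, 25 - 20) = 5.
Villager 3: others sum to 29; max(0, 25 - 29) = 0.
Villager 4: others sum to 27; max(0, 25 - 27) = 0.
Total collected = 8 + 5 + 0 + 0 = 13.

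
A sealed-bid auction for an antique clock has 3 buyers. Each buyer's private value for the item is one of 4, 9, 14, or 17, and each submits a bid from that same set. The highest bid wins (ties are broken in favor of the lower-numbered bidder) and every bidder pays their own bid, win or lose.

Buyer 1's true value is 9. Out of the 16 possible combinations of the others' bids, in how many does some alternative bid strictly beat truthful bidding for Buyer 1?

13

Others bid (4, 4): truth gives 0; bid 4 gives 5 > 0. Violating.
Others bid (4, 14): truth gives -9; bid 4 gives -4 > -9. Violating.
Others bid (4, 17): truth gives -9; bid 4 gives -4 > -9. Violating.
Others bid (9, 14): truth gives -9; bid 4 gives -4 > -9. Violating.
Others bid (4, 9): truth gives 0; no alternative beats it.
Others bid (9, 4): truth gives 0; no alternative beats it.
(Checking all 16 profiles: 13 have a profitable deviation, 3 do not.)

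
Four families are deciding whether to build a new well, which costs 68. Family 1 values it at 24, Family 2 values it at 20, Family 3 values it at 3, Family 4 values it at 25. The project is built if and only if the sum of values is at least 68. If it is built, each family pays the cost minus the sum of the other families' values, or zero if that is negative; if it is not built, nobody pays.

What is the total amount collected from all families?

Total value 72 ≥ cost 68, so it is built.
Family 1: others sum to 48; max(0, 68 - 48) = 20.
Family 2: others sum to 52; max(0, 68 - 52) = 16.
Family 3: others sum to 69; max(0, 68 - 69) = 0.
Family 4: others sum to 47; max(0, 68 - 47) = 21.
Total collected = 20 + 16 + 0 + 21 = 57.

57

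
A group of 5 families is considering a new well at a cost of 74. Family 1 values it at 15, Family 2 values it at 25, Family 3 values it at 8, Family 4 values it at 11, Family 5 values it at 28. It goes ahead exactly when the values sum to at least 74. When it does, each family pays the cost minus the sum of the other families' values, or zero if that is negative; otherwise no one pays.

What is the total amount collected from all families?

29

Total value 87 ≥ cost 74, so it is built.
Family 1: others sum to 72; max(0, 74 - 72) = 2.
Family 2: others sum to 62; max(0, 74 - 62) = 12.
Family 3: others sum to 79; max(0, 74 - 79) = 0.
Family 4: others sum to 76; max(0, 74 - 76) = 0.
Family 5: others sum to 59; max(0, 74 - 59) = 15.
Total collected = 2 + 12 + 0 + 0 + 15 = 29.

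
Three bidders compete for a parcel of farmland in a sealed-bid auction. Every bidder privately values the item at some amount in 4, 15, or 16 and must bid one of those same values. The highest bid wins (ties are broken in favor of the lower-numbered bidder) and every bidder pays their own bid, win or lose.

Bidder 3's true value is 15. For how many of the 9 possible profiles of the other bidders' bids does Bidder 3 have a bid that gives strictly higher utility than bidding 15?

8

Others bid (4, 15): truth gives -15; bid 16 gives -1 > -15. Violating.
Others bid (4, 16): truth gives -15; bid 4 gives -4 > -15. Violating.
Others bid (15, 4): truth gives -15; bid 16 gives -1 > -15. Violating.
Others bid (15, 15): truth gives -15; bid 16 gives -1 > -15. Violating.
Others bid (4, 4): truth gives 0; no alternative beats it.
(Checking all 9 profiles: 8 have a profitable deviation, 1 does not.)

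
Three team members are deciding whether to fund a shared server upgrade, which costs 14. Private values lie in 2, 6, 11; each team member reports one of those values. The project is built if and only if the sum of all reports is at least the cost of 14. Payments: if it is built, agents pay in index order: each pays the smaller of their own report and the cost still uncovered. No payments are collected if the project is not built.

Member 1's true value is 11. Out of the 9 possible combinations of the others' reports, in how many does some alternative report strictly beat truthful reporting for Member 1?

8

Others report (2, 6): truth gives 0; report 6 gives 5 > 0. Violating.
Others report (2, 11): truth gives 0; report 2 gives 9 > 0. Violating.
Others report (6, 2): truth gives 0; report 6 gives 5 > 0. Violating.
Others report (6, 6): truth gives 0; report 2 gives 9 > 0. Violating.
Others report (2, 2): truth gives 0; no alternative beats it.
(Checking all 9 profiles: 8 have a profitable deviation, 1 does not.)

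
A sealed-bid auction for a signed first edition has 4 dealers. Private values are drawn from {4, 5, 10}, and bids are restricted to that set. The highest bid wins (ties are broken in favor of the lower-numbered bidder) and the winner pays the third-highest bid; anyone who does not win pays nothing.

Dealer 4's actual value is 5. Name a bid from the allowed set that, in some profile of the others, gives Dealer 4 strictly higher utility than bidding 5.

10

Suppose Dealer 1 bids 4, Dealer 2 bids 4 and Dealer 3 bids 5.
Bid 5: loses, pays 0, utility 0.
Bid 10: wins, pays 4, utility 5 - 4 = 1.
So bidding 10 beats truth here (1 > 0).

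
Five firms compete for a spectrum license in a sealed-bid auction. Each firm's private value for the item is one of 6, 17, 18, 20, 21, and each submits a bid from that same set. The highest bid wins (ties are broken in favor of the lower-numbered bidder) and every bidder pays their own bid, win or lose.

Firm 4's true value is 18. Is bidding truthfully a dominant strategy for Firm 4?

Consider the case where Firm 1 bids 6, Firm 2 bids 6, Firm 3 bids 6 and Firm 5 bids 6.
Truthful bid 18: wins, pays 18, utility 18 - 18 = 0.
Bid 17 instead: wins, pays 17, utility 18 - 17 = 1.
Since 1 > 0, bidding 17 is strictly better here, so truthful bidding is not dominant.

No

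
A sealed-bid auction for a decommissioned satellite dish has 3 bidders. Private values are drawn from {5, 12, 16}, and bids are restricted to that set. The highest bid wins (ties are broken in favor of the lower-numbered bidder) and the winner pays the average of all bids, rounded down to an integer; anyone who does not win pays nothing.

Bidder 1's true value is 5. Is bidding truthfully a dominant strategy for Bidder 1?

Check each profile of the others' bids and compare truth against every alternative bid.
Others bid (12, 12): truth gives 0, best alternative gives -7.
Others bid (5, 12): truth gives 0, best alternative gives -4.
Others bid (12, 5): truth gives 0, best alternative gives -4.
Others bid (5, 5): truth gives 0, best alternative gives -2.
Others bid (5, 16): truth gives 0, best alternative gives 0.
Others bid (12, 16): truth gives 0, best alternative gives 0.
(Remaining 3 profiles checked similarly; truth is weakly best in each.)
In every case the truthful bid is at least as good as any alternative, so it is a dominant strategy.

Yes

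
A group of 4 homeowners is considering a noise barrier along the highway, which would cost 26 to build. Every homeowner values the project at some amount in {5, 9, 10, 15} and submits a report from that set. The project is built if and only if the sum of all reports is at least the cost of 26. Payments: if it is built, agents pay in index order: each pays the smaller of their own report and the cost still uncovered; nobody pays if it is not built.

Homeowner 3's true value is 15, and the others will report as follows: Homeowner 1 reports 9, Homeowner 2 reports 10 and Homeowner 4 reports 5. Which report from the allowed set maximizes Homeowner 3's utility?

5

Report 5: project built, pays 5, utility 15 - 5 = 10.
Report 9: project built, pays 7, utility 15 - 7 = 8.
Report 10: project built, pays 7, utility 15 - 7 = 8.
Report 15: project built, pays 7, utility 15 - 7 = 8.
The best choice is 5 with utility 10.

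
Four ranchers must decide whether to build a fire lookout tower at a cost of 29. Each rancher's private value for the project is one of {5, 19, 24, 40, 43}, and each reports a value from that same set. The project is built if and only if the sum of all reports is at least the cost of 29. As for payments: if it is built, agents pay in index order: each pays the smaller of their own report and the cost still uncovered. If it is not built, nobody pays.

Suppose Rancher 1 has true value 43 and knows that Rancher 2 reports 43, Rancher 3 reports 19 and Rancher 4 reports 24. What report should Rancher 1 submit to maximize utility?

Report 5: project built, pays 5, utility 43 - 5 = 38.
Report 19: project built, pays 19, utility 43 - 19 = 24.
Report 24: project built, pays 24, utility 43 - 24 = 19.
Report 40: project built, pays 29, utility 43 - 29 = 14.
Report 43: project built, pays 29, utility 43 - 29 = 14.
The best choice is 5 with utility 38.

5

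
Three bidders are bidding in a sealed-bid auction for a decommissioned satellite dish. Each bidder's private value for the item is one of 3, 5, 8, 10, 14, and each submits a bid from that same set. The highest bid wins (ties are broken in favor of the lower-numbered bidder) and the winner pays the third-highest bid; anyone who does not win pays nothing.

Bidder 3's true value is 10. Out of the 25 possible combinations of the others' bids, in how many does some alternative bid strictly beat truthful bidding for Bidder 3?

6

Others bid (3, 10): truth gives 0; bid 14 gives 7 > 0. Violating.
Others bid (5, 10): truth gives 0; bid 14 gives 5 > 0. Violating.
Others bid (8, 10): truth gives 0; bid 14 gives 2 > 0. Violating.
Others bid (10, 3): truth gives 0; bid 14 gives 7 > 0. Violating.
Others bid (3, 3): truth gives 7; no alternative beats it.
Others bid (3, 5): truth gives 7; no alternative beats it.
(Checking all 25 profiles: 6 have a profitable deviation, 19 do not.)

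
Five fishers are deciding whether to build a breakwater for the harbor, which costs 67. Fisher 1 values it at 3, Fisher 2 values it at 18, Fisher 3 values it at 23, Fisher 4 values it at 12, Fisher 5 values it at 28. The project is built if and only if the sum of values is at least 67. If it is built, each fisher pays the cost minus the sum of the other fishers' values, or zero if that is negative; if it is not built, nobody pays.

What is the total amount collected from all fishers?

18

Total value 84 ≥ cost 67, so it is built.
Fisher 1: others sum to 81; max(0, 67 - 81) = 0.
Fisher 2: others sum to 66; max(0, 67 - 66) = 1.
Fisher 3: others sum to 61; max(0, 67 - 61) = 6.
Fisher 4: others sum to 72; max(0, 67 - 72) = 0.
Fisher 5: others sum to 56; max(0, 67 - 56) = 11.
Total collected = 0 + 1 + 6 + 0 + 11 = 18.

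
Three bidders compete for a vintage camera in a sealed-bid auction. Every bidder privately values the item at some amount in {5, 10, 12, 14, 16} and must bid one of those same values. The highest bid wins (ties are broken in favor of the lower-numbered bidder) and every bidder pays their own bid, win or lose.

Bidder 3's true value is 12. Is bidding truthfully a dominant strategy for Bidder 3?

No

Consider the case where Bidder 1 bids 5 and Bidder 2 bids 5.
Truthful bid 12: wins, pays 12, utility 12 - 12 = 0.
Bid 10 instead: wins, pays 10, utility 12 - 10 = 2.
Since 2 > 0, bidding 10 is strictly better here, so truthful bidding is not dominant.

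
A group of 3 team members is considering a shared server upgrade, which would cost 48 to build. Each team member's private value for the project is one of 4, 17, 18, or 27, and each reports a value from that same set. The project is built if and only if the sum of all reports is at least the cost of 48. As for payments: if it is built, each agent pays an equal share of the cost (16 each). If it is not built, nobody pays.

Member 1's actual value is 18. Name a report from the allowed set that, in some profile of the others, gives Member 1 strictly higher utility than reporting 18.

Suppose Member 2 reports 4 and Member 3 reports 17.
Report 18: project not built, utility 0.
Report 27: project built, pays 16, utility 18 - 16 = 2.
So reporting 27 beats truth here (2 > 0).

27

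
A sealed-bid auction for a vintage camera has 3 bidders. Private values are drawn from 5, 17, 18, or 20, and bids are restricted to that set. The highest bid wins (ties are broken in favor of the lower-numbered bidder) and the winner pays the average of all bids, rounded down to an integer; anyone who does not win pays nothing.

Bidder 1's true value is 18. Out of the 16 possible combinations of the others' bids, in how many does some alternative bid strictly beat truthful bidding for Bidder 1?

Others bid (5, 5): truth gives 9; bid 5 gives 13 > 9. Violating.
Others bid (5, 20): truth gives 0; bid 20 gives 3 > 0. Violating.
Others bid (20, 5): truth gives 0; bid 20 gives 3 > 0. Violating.
Others bid (5, 17): truth gives 5; no alternative beats it.
Others bid (5, 18): truth gives 5; no alternative beats it.
(Checking all 16 profiles: 3 have a profitable deviation, 13 do not.)

3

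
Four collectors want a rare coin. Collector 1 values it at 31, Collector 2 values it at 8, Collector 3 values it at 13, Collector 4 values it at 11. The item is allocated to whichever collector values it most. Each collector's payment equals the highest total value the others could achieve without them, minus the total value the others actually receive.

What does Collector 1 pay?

13

Collector 1 has the highest value and receives the item.
Without Collector 1, the item would go to the next-highest value, 13, so the others could achieve 13.
With Collector 1 present and winning, the others receive nothing, so their total is 0.
Payment = 13 - 0 = 13.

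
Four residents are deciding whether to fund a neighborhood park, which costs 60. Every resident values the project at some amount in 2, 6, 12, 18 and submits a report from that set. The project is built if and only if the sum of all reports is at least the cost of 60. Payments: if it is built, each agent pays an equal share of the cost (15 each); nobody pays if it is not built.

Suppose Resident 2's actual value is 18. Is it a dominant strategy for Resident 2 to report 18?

Yes

Check each profile of the others' reports and compare truth against every alternative report.
Others report (6, 18, 18): truth gives 3, best alternative gives 0.
Others report (12, 12, 18): truth gives 3, best alternative gives 0.
Others report (12, 18, 12): truth gives 3, best alternative gives 0.
Others report (18, 6, 18): truth gives 3, best alternative gives 0.
Others report (18, 12, 12): truth gives 3, best alternative gives 0.
Others report (18, 18, 6): truth gives 3, best alternative gives 0.
(Remaining 58 profiles checked similarly; truth is weakly best in each.)
In every case the truthful report is at least as good as any alternative, so it is a dominant strategy.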